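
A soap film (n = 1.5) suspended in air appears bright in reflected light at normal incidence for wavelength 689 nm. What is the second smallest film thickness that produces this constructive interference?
2nt = (m − ½)λ with m = 2 → t = (m − ½)λ/(2n) = 344.5 nm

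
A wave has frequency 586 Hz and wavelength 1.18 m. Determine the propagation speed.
v = fλ = 691.5 m/s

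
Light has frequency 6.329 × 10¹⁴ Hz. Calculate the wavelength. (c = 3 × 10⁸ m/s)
λ = c/f = 474 nm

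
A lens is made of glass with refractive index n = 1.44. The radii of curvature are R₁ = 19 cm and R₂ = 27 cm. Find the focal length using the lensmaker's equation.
1/f = (n − 1)(1/R₁ − 1/R₂) → f = 145.7 cm (converging lens)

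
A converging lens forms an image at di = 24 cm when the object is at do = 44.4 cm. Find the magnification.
M = −di/do = -0.5405 (inverted image)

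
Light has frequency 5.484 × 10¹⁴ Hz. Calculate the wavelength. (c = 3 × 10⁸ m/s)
λ = c/f = 547 nm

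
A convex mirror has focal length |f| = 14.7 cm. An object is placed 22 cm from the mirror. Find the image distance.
f = −14.7 cm (convex); 1/di = 1/f − 1/do → di = -8.812 cm (virtual image, behind mirror)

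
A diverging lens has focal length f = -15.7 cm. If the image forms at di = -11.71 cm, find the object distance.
1/do = 1/f − 1/di → do = 46.08 cm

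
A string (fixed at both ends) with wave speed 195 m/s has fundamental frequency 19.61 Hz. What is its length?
L = v/(2f₁) = 4.972 m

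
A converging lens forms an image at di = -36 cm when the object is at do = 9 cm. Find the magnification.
M = −di/do = 4 (upright image)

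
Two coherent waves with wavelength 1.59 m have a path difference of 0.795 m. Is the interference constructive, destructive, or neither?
destructive — path difference = 0.5λ, an odd multiple of λ/2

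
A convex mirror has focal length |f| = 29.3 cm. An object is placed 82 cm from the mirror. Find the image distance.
f = −29.3 cm (convex); 1/di = 1/f − 1/do → di = -21.59 cm (virtual image, behind mirror)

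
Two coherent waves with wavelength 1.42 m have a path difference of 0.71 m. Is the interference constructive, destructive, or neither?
destructive — path difference = 0.5λ, an odd multiple of λ/2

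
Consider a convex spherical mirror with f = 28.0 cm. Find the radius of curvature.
R = 2|f| = 56 cm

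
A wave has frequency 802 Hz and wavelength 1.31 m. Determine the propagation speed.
v = fλ = 1051 m/s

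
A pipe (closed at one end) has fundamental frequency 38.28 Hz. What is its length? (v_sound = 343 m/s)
L = v/(4f₁) = 2.24 m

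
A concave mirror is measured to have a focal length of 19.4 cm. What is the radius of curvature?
R = 2|f| = 38.8 cm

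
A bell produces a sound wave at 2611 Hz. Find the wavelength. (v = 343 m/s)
λ = v/f = 0.1314 m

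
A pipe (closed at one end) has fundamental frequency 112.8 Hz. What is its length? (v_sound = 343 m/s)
L = v/(4f₁) = 0.7602 m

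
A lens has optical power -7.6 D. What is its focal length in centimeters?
f = 1/P = -13.16 cm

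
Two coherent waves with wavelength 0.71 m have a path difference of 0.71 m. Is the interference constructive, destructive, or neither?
constructive — path difference = 1λ, a whole number of wavelengths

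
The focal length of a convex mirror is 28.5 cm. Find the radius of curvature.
R = 2|f| = 57 cm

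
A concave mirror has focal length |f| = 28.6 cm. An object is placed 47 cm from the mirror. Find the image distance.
f = +28.6 cm (concave); 1/di = 1/f − 1/do → di = 73.05 cm (real image, in front of mirror)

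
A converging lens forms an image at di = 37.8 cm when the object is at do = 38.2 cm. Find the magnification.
M = −di/do = -0.9895 (inverted image)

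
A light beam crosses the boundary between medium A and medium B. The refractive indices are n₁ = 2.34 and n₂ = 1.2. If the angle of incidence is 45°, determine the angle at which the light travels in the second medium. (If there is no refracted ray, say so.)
sin θ₂ = (n₁/n₂)·sin θ₁ = 1.379 > 1, so there is no refracted ray — the light undergoes total internal reflection.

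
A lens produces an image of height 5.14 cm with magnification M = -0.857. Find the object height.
ho = |hi|/|M| = 5.998 cm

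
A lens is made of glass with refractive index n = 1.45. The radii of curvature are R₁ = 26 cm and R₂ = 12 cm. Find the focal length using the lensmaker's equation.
1/f = (n − 1)(1/R₁ − 1/R₂) → f = -49.52 cm (diverging lens)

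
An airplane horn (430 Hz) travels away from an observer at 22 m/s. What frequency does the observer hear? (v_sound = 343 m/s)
f_obs = f·v/(v + v_s) = 404.1 Hz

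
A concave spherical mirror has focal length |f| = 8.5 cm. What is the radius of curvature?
R = 2|f| = 17 cm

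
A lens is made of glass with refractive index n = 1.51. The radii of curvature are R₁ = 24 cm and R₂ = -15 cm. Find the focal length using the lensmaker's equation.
1/f = (n − 1)(1/R₁ − 1/R₂) → f = 18.1 cm (converging lens)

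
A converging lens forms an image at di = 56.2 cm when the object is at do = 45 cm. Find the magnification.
M = −di/do = -1.249 (inverted image)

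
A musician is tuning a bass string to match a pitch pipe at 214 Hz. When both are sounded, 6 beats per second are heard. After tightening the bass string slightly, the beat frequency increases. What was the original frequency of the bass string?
220 Hz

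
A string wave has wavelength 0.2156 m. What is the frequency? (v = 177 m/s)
f = v/λ = 821 Hz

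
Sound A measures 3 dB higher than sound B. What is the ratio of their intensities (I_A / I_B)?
I_A/I_B = 10^(Δβ/10) = 1.995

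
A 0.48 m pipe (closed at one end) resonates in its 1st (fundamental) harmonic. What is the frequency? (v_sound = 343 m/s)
fₙ = nv/(4L) = 178.6 Hz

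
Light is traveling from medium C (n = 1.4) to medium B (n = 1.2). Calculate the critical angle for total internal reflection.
θc = arcsin(n₂/n₁) = 59°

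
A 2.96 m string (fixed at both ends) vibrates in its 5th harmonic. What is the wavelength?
λₙ = 2L/n = 1.184 m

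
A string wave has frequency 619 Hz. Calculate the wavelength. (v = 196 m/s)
λ = v/f = 0.3166 m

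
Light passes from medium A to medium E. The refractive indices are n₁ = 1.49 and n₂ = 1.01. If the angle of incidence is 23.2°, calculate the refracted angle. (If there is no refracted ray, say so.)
sin θ₂ = (n₁/n₂)·sin θ₁ = 0.5812 → θ₂ = 35.53°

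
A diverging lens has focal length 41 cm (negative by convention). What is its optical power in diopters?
P = 1/f = -2.439 D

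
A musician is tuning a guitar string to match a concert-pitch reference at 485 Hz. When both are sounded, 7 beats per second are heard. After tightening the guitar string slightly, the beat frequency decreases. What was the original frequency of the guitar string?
478 Hz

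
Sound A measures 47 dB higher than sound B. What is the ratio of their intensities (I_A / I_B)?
I_A/I_B = 10^(Δβ/10) = 50120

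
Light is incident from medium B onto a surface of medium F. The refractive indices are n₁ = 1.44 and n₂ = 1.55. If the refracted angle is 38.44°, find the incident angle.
sin θ₁ = (n₂/n₁)·sin θ₂ → θ₁ = 42°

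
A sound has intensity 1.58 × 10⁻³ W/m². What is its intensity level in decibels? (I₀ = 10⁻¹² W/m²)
β = 10·log₁₀(I/I₀) = 91.99 dB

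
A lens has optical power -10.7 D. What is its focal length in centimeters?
f = 1/P = -9.346 cm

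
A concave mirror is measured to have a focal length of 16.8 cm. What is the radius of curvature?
R = 2|f| = 33.6 cm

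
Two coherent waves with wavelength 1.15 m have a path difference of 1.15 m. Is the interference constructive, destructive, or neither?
constructive — path difference = 1λ, a whole number of wavelengths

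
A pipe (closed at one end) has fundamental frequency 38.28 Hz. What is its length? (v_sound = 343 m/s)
L = v/(4f₁) = 2.24 m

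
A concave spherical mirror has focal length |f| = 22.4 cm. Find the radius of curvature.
R = 2|f| = 44.8 cm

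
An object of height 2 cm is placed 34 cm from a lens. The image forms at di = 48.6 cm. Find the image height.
hi = (-di/do) × ho = -2.859 cm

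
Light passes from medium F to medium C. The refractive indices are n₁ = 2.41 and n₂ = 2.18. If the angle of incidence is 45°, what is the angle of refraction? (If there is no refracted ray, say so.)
sin θ₂ = (n₁/n₂)·sin θ₁ = 0.7817 → θ₂ = 51.42°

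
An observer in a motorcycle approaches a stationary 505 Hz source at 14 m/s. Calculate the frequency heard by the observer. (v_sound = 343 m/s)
f_obs = f·(v + v_o)/v = 525.6 Hz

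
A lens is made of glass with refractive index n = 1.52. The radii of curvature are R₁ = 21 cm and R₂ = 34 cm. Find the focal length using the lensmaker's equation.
1/f = (n − 1)(1/R₁ − 1/R₂) → f = 105.6 cm (converging lens)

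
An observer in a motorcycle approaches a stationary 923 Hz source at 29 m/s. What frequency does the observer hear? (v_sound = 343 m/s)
f_obs = f·(v + v_o)/v = 1001 Hz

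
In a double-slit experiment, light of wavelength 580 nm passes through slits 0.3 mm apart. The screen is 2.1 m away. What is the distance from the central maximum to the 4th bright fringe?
y = mλL/d = 16.24 mm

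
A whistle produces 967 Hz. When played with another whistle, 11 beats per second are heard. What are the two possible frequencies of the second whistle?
f₂ = 967 ± 11 Hz → 978 Hz or 956 Hz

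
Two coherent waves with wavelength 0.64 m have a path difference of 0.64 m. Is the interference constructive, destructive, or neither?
constructive — path difference = 1λ, a whole number of wavelengths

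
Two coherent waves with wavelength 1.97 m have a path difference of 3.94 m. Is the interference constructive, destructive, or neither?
constructive — path difference = 2λ, a whole number of wavelengths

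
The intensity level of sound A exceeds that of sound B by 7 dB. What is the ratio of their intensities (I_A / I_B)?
I_A/I_B = 10^(Δβ/10) = 5.012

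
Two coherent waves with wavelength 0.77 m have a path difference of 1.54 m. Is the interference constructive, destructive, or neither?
constructive — path difference = 2λ, a whole number of wavelengths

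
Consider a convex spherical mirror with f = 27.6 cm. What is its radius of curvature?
R = 2|f| = 55.2 cm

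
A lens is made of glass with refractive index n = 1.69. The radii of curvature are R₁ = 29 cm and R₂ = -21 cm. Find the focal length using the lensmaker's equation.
1/f = (n − 1)(1/R₁ − 1/R₂) → f = 17.65 cm (converging lens)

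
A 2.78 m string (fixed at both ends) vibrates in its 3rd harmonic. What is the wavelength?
λₙ = 2L/n = 1.853 m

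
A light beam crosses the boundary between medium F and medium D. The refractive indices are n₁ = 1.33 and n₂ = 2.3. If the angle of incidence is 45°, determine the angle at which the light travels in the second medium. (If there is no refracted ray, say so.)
sin θ₂ = (n₁/n₂)·sin θ₁ = 0.4089 → θ₂ = 24.14°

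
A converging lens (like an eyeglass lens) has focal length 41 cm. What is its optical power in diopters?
P = 1/f = 2.439 D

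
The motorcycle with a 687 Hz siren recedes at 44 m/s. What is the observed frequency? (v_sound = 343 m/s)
f_obs = f·v/(v + v_s) = 608.9 Hz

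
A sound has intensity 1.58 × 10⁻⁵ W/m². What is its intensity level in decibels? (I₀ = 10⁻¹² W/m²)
β = 10·log₁₀(I/I₀) = 71.99 dB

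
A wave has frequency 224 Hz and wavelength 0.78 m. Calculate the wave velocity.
v = fλ = 174.7 m/s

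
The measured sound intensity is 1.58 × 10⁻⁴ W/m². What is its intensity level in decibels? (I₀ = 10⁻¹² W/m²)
β = 10·log₁₀(I/I₀) = 81.99 dB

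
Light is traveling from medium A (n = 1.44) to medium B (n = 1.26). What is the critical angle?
θc = arcsin(n₂/n₁) = 61.04°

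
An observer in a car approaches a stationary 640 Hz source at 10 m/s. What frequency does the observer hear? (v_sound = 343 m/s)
f_obs = f·(v + v_o)/v = 658.7 Hz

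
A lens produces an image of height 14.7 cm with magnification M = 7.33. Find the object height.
ho = |hi|/|M| = 2.005 cm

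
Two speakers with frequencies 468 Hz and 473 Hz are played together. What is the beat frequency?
5 Hz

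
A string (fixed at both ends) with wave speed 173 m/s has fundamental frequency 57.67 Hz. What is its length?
L = v/(2f₁) = 1.5 m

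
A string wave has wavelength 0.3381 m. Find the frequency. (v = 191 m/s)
f = v/λ = 564.9 Hz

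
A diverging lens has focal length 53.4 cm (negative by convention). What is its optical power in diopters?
P = 1/f = -1.873 D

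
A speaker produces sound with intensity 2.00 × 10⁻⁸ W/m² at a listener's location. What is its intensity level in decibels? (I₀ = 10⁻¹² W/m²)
β = 10·log₁₀(I/I₀) = 43.01 dB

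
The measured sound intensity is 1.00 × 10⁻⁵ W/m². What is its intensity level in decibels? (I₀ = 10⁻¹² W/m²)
β = 10·log₁₀(I/I₀) = 70 dB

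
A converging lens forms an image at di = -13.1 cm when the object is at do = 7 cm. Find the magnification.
M = −di/do = 1.871 (upright image)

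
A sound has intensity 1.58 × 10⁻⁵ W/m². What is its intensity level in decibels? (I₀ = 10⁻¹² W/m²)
β = 10·log₁₀(I/I₀) = 71.99 dB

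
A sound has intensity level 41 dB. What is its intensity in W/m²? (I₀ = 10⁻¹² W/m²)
I = I₀·10^(β/10) = 1.26 × 10⁻⁸ W/m²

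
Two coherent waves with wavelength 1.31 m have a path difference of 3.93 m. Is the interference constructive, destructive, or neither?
constructive — path difference = 3λ, a whole number of wavelengths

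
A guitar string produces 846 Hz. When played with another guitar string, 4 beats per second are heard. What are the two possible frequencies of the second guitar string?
f₂ = 846 ± 4 Hz → 850 Hz or 842 Hz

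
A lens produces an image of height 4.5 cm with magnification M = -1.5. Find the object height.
ho = |hi|/|M| = 3 cm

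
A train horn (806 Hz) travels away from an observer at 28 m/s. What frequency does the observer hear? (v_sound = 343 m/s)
f_obs = f·v/(v + v_s) = 745.2 Hz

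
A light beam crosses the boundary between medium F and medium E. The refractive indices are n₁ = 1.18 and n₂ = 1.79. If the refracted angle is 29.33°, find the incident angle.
sin θ₁ = (n₂/n₁)·sin θ₂ → θ₁ = 47.99°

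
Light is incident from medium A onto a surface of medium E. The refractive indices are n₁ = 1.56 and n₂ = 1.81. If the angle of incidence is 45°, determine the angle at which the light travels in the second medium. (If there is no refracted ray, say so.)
sin θ₂ = (n₁/n₂)·sin θ₁ = 0.6094 → θ₂ = 37.55°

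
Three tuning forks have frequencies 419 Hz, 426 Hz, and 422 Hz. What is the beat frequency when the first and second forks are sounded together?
7 Hz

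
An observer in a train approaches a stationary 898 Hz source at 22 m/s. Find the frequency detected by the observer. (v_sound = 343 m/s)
f_obs = f·(v + v_o)/v = 955.6 Hz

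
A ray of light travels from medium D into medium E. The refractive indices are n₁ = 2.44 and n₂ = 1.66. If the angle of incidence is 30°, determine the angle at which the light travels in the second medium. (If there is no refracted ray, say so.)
sin θ₂ = (n₁/n₂)·sin θ₁ = 0.7349 → θ₂ = 47.3°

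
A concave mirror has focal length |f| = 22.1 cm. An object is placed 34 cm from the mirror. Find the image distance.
f = +22.1 cm (concave); 1/di = 1/f − 1/do → di = 63.14 cm (real image, in front of mirror)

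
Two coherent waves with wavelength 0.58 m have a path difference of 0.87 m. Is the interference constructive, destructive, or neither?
destructive — path difference = 1.5λ, an odd multiple of λ/2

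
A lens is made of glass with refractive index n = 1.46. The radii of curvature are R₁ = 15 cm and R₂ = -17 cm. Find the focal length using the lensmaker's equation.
1/f = (n − 1)(1/R₁ − 1/R₂) → f = 17.32 cm (converging lens)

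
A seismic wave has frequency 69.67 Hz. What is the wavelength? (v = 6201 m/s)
λ = v/f = 89.01 m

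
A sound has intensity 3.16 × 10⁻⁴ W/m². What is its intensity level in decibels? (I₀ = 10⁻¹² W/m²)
β = 10·log₁₀(I/I₀) = 85 dB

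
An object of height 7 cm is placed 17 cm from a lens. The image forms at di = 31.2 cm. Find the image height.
hi = (-di/do) × ho = -12.85 cm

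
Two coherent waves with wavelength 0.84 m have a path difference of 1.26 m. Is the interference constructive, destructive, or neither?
destructive — path difference = 1.5λ, an odd multiple of λ/2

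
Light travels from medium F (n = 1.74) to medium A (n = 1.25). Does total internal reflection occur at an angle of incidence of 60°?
θc = arcsin(n₂/n₁) = 45.92°; 60° > θc, so yes — total internal reflection.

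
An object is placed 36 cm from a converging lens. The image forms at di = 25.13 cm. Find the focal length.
1/f = 1/do + 1/di → f = 14.8 cm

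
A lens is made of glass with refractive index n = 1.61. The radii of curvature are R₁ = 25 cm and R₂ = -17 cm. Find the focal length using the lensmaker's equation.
1/f = (n − 1)(1/R₁ − 1/R₂) → f = 16.59 cm (converging lens)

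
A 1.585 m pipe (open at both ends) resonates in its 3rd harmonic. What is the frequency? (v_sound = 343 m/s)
fₙ = nv/(2L) = 324.6 Hz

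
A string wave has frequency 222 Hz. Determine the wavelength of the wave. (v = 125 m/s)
λ = v/f = 0.5631 m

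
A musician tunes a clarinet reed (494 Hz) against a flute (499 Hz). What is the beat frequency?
5 Hz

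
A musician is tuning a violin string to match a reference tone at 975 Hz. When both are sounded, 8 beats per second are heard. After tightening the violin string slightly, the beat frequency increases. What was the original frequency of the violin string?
983 Hz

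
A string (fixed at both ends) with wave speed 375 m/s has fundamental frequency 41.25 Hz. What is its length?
L = v/(2f₁) = 4.545 m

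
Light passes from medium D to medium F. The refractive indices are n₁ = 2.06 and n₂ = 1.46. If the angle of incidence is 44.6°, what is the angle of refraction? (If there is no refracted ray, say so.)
sin θ₂ = (n₁/n₂)·sin θ₁ = 0.9907 → θ₂ = 82.18°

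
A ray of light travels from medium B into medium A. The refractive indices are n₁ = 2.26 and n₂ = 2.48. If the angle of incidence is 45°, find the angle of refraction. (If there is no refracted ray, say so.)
sin θ₂ = (n₁/n₂)·sin θ₁ = 0.6444 → θ₂ = 40.12°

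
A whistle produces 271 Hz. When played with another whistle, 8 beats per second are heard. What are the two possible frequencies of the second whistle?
f₂ = 271 ± 8 Hz → 279 Hz or 263 Hz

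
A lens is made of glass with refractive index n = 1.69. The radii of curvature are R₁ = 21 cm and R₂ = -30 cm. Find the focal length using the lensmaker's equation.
1/f = (n − 1)(1/R₁ − 1/R₂) → f = 17.9 cm (converging lens)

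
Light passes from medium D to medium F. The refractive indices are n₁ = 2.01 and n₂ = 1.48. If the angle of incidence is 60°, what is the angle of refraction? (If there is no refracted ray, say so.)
sin θ₂ = (n₁/n₂)·sin θ₁ = 1.176 > 1, so there is no refracted ray — the light undergoes total internal reflection.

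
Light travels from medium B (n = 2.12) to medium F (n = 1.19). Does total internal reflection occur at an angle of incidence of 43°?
θc = arcsin(n₂/n₁) = 34.15°; 43° > θc, so yes — total internal reflection.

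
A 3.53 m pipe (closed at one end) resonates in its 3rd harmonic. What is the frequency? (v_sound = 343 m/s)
fₙ = nv/(4L) = 72.88 Hz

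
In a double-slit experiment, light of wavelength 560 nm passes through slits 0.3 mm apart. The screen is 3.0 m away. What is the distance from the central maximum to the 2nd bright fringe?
y = mλL/d = 11.2 mm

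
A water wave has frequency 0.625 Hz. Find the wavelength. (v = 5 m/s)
λ = v/f = 8 m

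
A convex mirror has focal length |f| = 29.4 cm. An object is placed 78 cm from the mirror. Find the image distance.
f = −29.4 cm (convex); 1/di = 1/f − 1/do → di = -21.35 cm (virtual image, behind mirror)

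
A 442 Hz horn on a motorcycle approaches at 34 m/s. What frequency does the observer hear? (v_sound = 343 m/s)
f_obs = f·v/(v − v_s) = 490.6 Hz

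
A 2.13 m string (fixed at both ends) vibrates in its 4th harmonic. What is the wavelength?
λₙ = 2L/n = 1.065 m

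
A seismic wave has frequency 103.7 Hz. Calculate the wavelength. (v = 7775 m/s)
λ = v/f = 74.98 m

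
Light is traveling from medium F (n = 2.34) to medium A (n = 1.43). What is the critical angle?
θc = arcsin(n₂/n₁) = 37.67°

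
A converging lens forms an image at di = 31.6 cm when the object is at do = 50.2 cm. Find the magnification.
M = −di/do = -0.6295 (inverted image)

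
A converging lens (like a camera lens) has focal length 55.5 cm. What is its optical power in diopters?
P = 1/f = 1.802 D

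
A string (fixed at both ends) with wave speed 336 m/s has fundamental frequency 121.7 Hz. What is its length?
L = v/(2f₁) = 1.38 m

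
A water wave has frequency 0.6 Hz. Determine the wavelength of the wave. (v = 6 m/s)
λ = v/f = 10 m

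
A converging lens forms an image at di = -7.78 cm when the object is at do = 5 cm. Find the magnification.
M = −di/do = 1.556 (upright image)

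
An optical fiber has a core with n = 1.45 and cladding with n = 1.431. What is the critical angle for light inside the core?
θc = arcsin(n_cladding/n_core) = 80.71°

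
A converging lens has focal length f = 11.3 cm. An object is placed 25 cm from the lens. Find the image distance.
1/di = 1/f − 1/do → di = 20.62 cm (real image)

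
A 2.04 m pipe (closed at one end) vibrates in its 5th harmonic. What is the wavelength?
λₙ = 4L/n = 1.632 m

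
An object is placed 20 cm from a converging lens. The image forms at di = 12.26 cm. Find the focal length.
1/f = 1/do + 1/di → f = 7.601 cm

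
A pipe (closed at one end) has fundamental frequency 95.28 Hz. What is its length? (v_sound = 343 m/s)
L = v/(4f₁) = 0.9 m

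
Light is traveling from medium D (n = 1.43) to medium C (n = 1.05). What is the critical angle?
θc = arcsin(n₂/n₁) = 47.25°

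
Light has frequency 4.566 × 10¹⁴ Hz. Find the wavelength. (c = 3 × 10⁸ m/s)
λ = c/f = 657 nm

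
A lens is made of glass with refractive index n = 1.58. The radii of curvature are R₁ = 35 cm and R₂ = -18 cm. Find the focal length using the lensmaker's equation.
1/f = (n − 1)(1/R₁ − 1/R₂) → f = 20.49 cm (converging lens)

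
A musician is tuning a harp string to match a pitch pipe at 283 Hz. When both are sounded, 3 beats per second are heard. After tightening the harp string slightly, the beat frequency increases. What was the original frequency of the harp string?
286 Hz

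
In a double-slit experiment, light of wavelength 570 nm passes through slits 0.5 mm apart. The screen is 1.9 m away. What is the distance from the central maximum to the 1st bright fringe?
y = mλL/d = 2.166 mm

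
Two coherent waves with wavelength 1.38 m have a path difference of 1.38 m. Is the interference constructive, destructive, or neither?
constructive — path difference = 1λ, a whole number of wavelengths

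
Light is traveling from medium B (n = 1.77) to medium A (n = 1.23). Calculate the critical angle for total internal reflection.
θc = arcsin(n₂/n₁) = 44.02°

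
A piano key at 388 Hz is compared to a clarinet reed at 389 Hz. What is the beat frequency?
1 Hz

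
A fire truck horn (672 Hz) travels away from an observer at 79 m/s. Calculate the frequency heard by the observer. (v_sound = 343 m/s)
f_obs = f·v/(v + v_s) = 546.2 Hz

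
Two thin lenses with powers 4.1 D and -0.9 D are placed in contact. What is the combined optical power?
P_total = P₁ + P₂ = 3.2 D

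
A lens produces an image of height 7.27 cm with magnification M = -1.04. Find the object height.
ho = |hi|/|M| = 6.99 cm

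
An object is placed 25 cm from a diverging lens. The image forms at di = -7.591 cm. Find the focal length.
1/f = 1/do + 1/di → f = -10.9 cm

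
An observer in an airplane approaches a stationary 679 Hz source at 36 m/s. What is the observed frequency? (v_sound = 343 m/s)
f_obs = f·(v + v_o)/v = 750.3 Hz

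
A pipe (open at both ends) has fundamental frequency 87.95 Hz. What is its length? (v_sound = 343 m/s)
L = v/(2f₁) = 1.95 m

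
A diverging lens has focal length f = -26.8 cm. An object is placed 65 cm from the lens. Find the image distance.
1/di = 1/f − 1/do → di = -18.98 cm (virtual image)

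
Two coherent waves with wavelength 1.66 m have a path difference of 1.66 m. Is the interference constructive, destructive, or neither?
constructive — path difference = 1λ, a whole number of wavelengths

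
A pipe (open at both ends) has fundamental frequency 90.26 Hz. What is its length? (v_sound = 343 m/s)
L = v/(2f₁) = 1.9 m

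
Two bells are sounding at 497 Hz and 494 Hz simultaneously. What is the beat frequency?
3 Hz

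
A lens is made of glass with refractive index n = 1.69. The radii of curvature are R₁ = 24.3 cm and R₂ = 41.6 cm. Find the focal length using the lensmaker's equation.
1/f = (n − 1)(1/R₁ − 1/R₂) → f = 84.68 cm (converging lens)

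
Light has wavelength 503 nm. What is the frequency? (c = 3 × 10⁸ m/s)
f = c/λ = 5.964 × 10¹⁴ Hz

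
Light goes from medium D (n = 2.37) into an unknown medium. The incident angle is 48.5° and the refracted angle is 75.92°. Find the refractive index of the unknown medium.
n₂ = n₁·sin θ₁ / sin θ₂ = 1.83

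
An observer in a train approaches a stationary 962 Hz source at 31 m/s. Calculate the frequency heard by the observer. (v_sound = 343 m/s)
f_obs = f·(v + v_o)/v = 1049 Hz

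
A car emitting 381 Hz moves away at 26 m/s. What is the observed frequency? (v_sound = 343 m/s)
f_obs = f·v/(v + v_s) = 354.2 Hz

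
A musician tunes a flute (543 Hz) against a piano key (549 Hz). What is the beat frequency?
6 Hz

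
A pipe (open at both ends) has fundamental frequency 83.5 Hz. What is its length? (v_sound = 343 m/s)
L = v/(2f₁) = 2.054 m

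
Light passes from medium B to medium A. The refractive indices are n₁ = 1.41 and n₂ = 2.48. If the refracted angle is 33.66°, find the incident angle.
sin θ₁ = (n₂/n₁)·sin θ₂ → θ₁ = 77.13°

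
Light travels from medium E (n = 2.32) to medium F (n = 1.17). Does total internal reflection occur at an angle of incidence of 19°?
θc = arcsin(n₂/n₁) = 30.29°; 19° < θc, so no — the ray refracts.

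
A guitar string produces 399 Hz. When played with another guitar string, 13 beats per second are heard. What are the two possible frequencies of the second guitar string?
f₂ = 399 ± 13 Hz → 412 Hz or 386 Hz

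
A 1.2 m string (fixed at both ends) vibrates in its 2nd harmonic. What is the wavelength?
λₙ = 2L/n = 1.2 m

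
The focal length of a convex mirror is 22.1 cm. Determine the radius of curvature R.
R = 2|f| = 44.2 cm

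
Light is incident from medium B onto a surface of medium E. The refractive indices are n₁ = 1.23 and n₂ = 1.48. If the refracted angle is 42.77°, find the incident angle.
sin θ₁ = (n₂/n₁)·sin θ₂ → θ₁ = 54.79°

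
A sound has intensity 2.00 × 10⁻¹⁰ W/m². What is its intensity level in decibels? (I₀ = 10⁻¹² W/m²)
β = 10·log₁₀(I/I₀) = 23.01 dB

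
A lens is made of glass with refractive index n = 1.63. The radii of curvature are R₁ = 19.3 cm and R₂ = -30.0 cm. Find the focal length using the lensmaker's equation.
1/f = (n − 1)(1/R₁ − 1/R₂) → f = 18.64 cm (converging lens)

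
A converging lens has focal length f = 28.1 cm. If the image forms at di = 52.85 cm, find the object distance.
1/do = 1/f − 1/di → do = 60 cm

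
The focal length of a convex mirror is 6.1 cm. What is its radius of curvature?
R = 2|f| = 12.2 cm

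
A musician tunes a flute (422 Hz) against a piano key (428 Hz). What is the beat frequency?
6 Hz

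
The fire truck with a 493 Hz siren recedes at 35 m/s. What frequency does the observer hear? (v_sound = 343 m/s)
f_obs = f·v/(v + v_s) = 447.4 Hz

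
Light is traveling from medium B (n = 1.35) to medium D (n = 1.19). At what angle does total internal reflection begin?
θc = arcsin(n₂/n₁) = 61.82°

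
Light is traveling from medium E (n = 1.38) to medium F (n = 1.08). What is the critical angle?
θc = arcsin(n₂/n₁) = 51.5°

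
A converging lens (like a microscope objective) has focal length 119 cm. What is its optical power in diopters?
P = 1/f = 0.8403 D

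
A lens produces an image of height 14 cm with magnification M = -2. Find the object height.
ho = |hi|/|M| = 7 cm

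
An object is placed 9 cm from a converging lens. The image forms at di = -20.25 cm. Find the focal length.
1/f = 1/do + 1/di → f = 16.2 cm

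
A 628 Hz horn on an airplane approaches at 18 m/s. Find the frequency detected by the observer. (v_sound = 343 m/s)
f_obs = f·v/(v − v_s) = 662.8 Hz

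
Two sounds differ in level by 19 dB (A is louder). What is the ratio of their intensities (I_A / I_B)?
I_A/I_B = 10^(Δβ/10) = 79.43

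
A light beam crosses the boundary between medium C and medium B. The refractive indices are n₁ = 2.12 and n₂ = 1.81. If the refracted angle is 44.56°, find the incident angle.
sin θ₁ = (n₂/n₁)·sin θ₂ → θ₁ = 36.8°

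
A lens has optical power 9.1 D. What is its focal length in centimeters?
f = 1/P = 10.99 cm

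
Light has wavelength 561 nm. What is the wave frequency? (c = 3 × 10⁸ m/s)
f = c/λ = 5.348 × 10¹⁴ Hz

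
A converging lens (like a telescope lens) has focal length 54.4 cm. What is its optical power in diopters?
P = 1/f = 1.838 D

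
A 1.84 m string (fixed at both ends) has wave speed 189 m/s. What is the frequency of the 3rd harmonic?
fₙ = nv/(2L) = 154.1 Hz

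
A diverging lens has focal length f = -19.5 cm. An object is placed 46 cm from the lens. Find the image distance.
1/di = 1/f − 1/do → di = -13.69 cm (virtual image)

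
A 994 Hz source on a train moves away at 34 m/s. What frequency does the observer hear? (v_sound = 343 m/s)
f_obs = f·v/(v + v_s) = 904.4 Hz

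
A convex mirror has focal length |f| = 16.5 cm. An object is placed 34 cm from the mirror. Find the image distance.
f = −16.5 cm (convex); 1/di = 1/f − 1/do → di = -11.11 cm (virtual image, behind mirror)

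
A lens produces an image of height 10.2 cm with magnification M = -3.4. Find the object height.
ho = |hi|/|M| = 3 cm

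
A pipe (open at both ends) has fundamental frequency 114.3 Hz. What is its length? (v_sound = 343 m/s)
L = v/(2f₁) = 1.5 m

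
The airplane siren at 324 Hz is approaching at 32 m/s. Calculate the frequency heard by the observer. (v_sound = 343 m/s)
f_obs = f·v/(v − v_s) = 357.3 Hz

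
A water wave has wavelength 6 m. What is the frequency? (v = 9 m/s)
f = v/λ = 1.5 Hz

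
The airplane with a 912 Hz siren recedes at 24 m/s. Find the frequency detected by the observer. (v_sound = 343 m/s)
f_obs = f·v/(v + v_s) = 852.4 Hz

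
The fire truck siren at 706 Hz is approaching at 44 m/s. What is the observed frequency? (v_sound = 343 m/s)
f_obs = f·v/(v − v_s) = 809.9 Hz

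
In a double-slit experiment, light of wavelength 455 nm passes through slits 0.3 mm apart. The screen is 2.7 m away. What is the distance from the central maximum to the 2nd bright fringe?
y = mλL/d = 8.19 mm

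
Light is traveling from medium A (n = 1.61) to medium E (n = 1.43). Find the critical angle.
θc = arcsin(n₂/n₁) = 62.65°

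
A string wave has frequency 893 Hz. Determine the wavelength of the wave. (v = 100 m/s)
λ = v/f = 0.112 m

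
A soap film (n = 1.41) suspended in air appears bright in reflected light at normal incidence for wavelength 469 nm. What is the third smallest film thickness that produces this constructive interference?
2nt = (m − ½)λ with m = 3 → t = (m − ½)λ/(2n) = 415.8 nm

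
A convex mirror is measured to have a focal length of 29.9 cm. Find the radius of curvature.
R = 2|f| = 59.8 cm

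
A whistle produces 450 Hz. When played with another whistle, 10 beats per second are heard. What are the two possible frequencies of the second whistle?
f₂ = 450 ± 10 Hz → 460 Hz or 440 Hz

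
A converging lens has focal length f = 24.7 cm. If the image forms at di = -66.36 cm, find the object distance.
1/do = 1/f − 1/di → do = 18 cm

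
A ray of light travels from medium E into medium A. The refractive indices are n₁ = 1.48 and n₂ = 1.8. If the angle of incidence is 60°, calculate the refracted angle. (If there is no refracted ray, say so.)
sin θ₂ = (n₁/n₂)·sin θ₁ = 0.7121 → θ₂ = 45.4°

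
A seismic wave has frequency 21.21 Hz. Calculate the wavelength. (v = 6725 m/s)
λ = v/f = 317.1 m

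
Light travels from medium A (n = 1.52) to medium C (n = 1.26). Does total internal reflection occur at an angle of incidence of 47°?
θc = arcsin(n₂/n₁) = 55.99°; 47° < θc, so no — the ray refracts.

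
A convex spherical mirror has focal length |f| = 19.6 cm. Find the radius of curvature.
R = 2|f| = 39.2 cm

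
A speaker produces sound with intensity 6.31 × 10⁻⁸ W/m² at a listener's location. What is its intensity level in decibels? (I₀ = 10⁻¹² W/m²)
β = 10·log₁₀(I/I₀) = 48 dB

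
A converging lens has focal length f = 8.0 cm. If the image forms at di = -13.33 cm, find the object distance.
1/do = 1/f − 1/di → do = 5 cm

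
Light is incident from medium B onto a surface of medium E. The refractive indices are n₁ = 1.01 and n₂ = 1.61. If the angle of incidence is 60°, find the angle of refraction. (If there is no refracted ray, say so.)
sin θ₂ = (n₁/n₂)·sin θ₁ = 0.5433 → θ₂ = 32.91°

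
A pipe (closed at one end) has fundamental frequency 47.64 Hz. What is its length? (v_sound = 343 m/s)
L = v/(4f₁) = 1.8 m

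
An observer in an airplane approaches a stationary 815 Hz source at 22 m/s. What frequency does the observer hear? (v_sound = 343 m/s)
f_obs = f·(v + v_o)/v = 867.3 Hz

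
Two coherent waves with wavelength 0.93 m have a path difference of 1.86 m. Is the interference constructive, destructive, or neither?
constructive — path difference = 2λ, a whole number of wavelengths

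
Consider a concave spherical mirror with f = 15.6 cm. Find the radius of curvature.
R = 2|f| = 31.2 cm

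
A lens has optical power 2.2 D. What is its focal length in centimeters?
f = 1/P = 45.45 cm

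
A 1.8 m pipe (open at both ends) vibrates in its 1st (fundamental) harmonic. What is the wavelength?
λₙ = 2L/n = 3.6 m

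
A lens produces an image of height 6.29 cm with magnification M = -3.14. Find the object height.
ho = |hi|/|M| = 2.003 cm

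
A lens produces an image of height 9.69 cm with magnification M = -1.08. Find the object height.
ho = |hi|/|M| = 8.972 cm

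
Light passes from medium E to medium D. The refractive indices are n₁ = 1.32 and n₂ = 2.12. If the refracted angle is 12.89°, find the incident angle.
sin θ₁ = (n₂/n₁)·sin θ₂ → θ₁ = 20.99°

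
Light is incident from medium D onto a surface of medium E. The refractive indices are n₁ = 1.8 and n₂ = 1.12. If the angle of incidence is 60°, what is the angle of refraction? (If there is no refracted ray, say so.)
sin θ₂ = (n₁/n₂)·sin θ₁ = 1.392 > 1, so there is no refracted ray — the light undergoes total internal reflection.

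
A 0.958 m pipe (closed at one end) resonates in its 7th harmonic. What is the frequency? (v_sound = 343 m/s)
fₙ = nv/(4L) = 626.6 Hz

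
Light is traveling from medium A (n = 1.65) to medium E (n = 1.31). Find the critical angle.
θc = arcsin(n₂/n₁) = 52.56°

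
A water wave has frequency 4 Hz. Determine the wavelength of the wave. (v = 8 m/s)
λ = v/f = 2 m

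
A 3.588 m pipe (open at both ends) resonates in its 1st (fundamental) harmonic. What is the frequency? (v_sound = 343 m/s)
fₙ = nv/(2L) = 47.8 Hz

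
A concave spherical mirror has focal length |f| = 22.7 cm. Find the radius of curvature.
R = 2|f| = 45.4 cm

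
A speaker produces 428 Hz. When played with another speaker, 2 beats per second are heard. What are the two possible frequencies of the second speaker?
f₂ = 428 ± 2 Hz → 430 Hz or 426 Hz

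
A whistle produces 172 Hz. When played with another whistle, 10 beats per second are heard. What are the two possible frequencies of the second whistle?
f₂ = 172 ± 10 Hz → 182 Hz or 162 Hz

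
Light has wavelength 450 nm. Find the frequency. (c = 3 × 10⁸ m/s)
f = c/λ = 6.667 × 10¹⁴ Hz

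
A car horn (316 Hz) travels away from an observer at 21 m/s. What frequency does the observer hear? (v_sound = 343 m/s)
f_obs = f·v/(v + v_s) = 297.8 Hz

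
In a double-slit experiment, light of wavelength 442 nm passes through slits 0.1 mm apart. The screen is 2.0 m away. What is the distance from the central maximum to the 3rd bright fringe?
y = mλL/d = 26.52 mm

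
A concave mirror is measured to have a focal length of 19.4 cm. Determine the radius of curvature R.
R = 2|f| = 38.8 cm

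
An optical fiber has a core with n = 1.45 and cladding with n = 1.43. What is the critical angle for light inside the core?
θc = arcsin(n_cladding/n_core) = 80.47°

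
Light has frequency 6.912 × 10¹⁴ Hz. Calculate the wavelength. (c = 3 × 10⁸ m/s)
λ = c/f = 434 nm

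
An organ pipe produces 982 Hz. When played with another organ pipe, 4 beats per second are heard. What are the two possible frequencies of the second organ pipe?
f₂ = 982 ± 4 Hz → 986 Hz or 978 Hz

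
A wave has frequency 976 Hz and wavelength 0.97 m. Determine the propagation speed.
v = fλ = 946.7 m/s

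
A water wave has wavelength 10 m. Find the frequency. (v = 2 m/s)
f = v/λ = 0.2 Hz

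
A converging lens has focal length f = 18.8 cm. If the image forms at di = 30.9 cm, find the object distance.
1/do = 1/f − 1/di → do = 48.01 cm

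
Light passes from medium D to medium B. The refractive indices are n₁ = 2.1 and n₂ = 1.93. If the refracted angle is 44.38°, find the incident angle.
sin θ₁ = (n₂/n₁)·sin θ₂ → θ₁ = 40°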